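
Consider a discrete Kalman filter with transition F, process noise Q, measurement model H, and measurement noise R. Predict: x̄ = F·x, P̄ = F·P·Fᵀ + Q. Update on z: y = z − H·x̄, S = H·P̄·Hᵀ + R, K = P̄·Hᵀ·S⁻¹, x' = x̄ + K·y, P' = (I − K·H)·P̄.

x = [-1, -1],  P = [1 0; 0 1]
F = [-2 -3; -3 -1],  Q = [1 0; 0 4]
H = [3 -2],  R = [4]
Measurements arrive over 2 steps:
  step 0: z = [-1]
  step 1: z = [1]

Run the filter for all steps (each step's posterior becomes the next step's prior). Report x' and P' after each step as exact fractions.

step 0: x' = [33/13, 160/39], P' = [86/13 121/13; 121/13 1091/78]
step 1: x' = [21187/55721, 8556/55721], P' = [543984/55721 749358/55721; 749358/55721 1079519/55721]

step 0: x̄ = F·x = [5, 4]
step 0: P̄ = F·P·Fᵀ + Q = [14 9; 9 14]
step 0: y = z − H·x̄ = [-8]
step 0: S = H·P̄·Hᵀ + R = [78]
step 0: K = P̄·Hᵀ·S⁻¹ = [4/13; -1/78]
step 0: x' = x̄ + K·y = [33/13, 160/39]
step 0: P' = (I − K·H)·P̄ = [86/13 121/13; 121/13 1091/78]
step 1: x̄ = F·x = [-226/13, -457/39]
step 1: P̄ = F·P·Fᵀ + Q = [6891/26 4785/26; 4785/26 10403/78]
step 1: y = z − H·x̄ = [1159/39]
step 1: S = H·P̄·Hᵀ + R = [55721/78]
step 1: K = P̄·Hᵀ·S⁻¹ = [33309/55721; 22259/55721]
step 1: x' = x̄ + K·y = [21187/55721, 8556/55721]
step 1: P' = (I − K·H)·P̄ = [543984/55721 749358/55721; 749358/55721 1079519/55721]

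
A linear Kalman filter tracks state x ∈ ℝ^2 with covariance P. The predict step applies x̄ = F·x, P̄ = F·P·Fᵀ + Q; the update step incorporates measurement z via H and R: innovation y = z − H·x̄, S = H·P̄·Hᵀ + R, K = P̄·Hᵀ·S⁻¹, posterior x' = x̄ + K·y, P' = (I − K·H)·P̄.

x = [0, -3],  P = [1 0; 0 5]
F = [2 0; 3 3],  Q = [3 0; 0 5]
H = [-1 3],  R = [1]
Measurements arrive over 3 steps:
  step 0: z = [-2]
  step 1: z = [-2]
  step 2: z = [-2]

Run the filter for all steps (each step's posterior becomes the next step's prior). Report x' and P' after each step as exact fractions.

step 0: x̄ = F·x = [0, -9]
step 0: P̄ = F·P·Fᵀ + Q = [7 6; 6 59]
step 0: y = z − H·x̄ = [25]
step 0: S = H·P̄·Hᵀ + R = [503]
step 0: K = P̄·Hᵀ·S⁻¹ = [11/503; 171/503]
step 0: x' = x̄ + K·y = [275/503, -252/503]
step 0: P' = (I − K·H)·P̄ = [3400/503 1137/503; 1137/503 436/503]
step 1: x̄ = F·x = [550/503, 69/503]
step 1: P̄ = F·P·Fᵀ + Q = [15109/503 27222/503; 27222/503 57505/503]
step 1: y = z − H·x̄ = [-663/503]
step 1: S = H·P̄·Hᵀ + R = [369825/503]
step 1: K = P̄·Hᵀ·S⁻¹ = [66557/369825; 48431/123275]
step 1: x' = x̄ + K·y = [105551/123275, -46926/123275]
step 1: P' = (I − K·H)·P̄ = [2301892/369825 263161/123275; 263161/123275 103864/123275]
step 2: x̄ = F·x = [211102/123275, 7035/4931]
step 2: P̄ = F·P·Fᵀ + Q = [10317043/369825 247310/4931; 247310/4931 527749/4931]
step 2: y = z − H·x̄ = [-563073/123275]
step 2: S = H·P̄·Hᵀ + R = [255627943/369825]
step 2: K = P̄·Hᵀ·S⁻¹ = [45327707/255627943; 1698225/4332677]
step 2: x' = x̄ + K·y = [230709893/255627943, -1575462/4332677]
step 2: P' = (I − K·H)·P̄ = [1575673516/255627943 9158199/4332677; 9158199/4332677 3618808/4332677]

step 0: x' = [275/503, -252/503], P' = [3400/503 1137/503; 1137/503 436/503]
step 1: x' = [105551/123275, -46926/123275], P' = [2301892/369825 263161/123275; 263161/123275 103864/123275]
step 2: x' = [230709893/255627943, -1575462/4332677], P' = [1575673516/255627943 9158199/4332677; 9158199/4332677 3618808/4332677]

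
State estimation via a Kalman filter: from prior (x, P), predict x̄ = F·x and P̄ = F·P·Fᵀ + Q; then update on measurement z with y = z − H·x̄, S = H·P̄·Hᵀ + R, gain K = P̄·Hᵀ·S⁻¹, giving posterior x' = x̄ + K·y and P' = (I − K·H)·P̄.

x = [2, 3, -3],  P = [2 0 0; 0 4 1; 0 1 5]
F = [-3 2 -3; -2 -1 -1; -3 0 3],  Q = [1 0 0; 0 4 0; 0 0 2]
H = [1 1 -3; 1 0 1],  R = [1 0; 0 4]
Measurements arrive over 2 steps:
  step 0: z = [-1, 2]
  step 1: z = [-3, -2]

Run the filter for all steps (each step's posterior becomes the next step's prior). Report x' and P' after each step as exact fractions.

step 0: x̄ = F·x = [9, -4, -15]
step 0: P̄ = F·P·Fᵀ + Q = [68 20 -21; 20 23 -6; -21 -6 65]
step 0: y = z − H·x̄ = [-51, 8]
step 0: S = H·P̄·Hᵀ + R = [879 -71; -71 95]
step 0: K = P̄·Hᵀ·S⁻¹ = [8841/39232 26017/39232; 6789/78464 16637/78464; -8983/39232 11457/39232]
step 0: x' = x̄ + K·y = [110333/39232, -526999/78464, -38691/39232]
step 0: P' = (I − K·H)·P̄ = [54993/19616 -118899/39232 -2959/19616; -118899/39232 1157625/78464 152173/39232; -2959/19616 152173/39232 25873/19616]
step 1: x̄ = F·x = [-741925/39232, 163049/78464, -13971/1226]
step 1: P̄ = F·P·Fᵀ + Q = [1652129/19616 -124661/39232 33603/613; -124661/39232 2065017/78464 -9087/1226; 33603/613 -9087/1226 25634/613]
step 1: y = z − H·x̄ = [-1597023/78464, 1110533/39232]
step 1: S = H·P̄·Hᵀ + R = [15466025/78464 -6334099/39232; -6334099/39232 4701473/19616]
step 1: K = P̄·Hᵀ·S⁻¹ = [64291692/553838513 364602323/553838513; 719190967/1661515539 411058243/1661515539; -243547868/1661515539 505844470/1661515539]
step 1: x' = x̄ + K·y = [-1461597232/553838513, 450288272/1661515539, 341957462/1661515539]
step 1: P' = (I − K·H)·P̄ = [1313934546/553838513 -816218616/553838513 144474746/553838513; -816218616/553838513 15446513275/1661515539 4092888820/1661515539; 144474746/553838513 4092888820/1661515539 1589953642/1661515539]

step 0: x' = [110333/39232, -526999/78464, -38691/39232], P' = [54993/19616 -118899/39232 -2959/19616; -118899/39232 1157625/78464 152173/39232; -2959/19616 152173/39232 25873/19616]
step 1: x' = [-1461597232/553838513, 450288272/1661515539, 341957462/1661515539], P' = [1313934546/553838513 -816218616/553838513 144474746/553838513; -816218616/553838513 15446513275/1661515539 4092888820/1661515539; 144474746/553838513 4092888820/1661515539 1589953642/1661515539]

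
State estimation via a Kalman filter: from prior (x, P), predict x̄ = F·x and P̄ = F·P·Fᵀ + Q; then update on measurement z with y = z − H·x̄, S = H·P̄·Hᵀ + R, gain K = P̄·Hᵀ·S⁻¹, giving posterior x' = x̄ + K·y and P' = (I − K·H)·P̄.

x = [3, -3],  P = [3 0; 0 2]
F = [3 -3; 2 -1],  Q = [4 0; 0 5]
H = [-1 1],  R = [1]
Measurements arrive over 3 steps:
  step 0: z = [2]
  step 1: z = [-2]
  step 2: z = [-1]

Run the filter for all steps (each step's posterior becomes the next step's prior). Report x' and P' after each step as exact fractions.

step 0: x' = [103/21, 134/21], P' = [404/21 379/21; 379/21 374/21]
step 1: x' = [-151/66, -130/33], P' = [2225/198 1091/99; 1091/99 1165/99]
step 2: x' = [1718/533, 1084/533], P' = [4923/533 4722/533; 4722/533 5032/533]

step 0: x̄ = F·x = [18, 9]
step 0: P̄ = F·P·Fᵀ + Q = [49 24; 24 19]
step 0: y = z − H·x̄ = [11]
step 0: S = H·P̄·Hᵀ + R = [21]
step 0: K = P̄·Hᵀ·S⁻¹ = [-25/21; -5/21]
step 0: x' = x̄ + K·y = [103/21, 134/21]
step 0: P' = (I − K·H)·P̄ = [404/21 379/21; 379/21 374/21]
step 1: x̄ = F·x = [-31/7, 24/7]
step 1: P̄ = F·P·Fᵀ + Q = [88/7 45/7; 45/7 193/7]
step 1: y = z − H·x̄ = [-69/7]
step 1: S = H·P̄·Hᵀ + R = [198/7]
step 1: K = P̄·Hᵀ·S⁻¹ = [-43/198; 74/99]
step 1: x' = x̄ + K·y = [-151/66, -130/33]
step 1: P' = (I − K·H)·P̄ = [2225/198 1091/99; 1091/99 1165/99]
step 2: x̄ = F·x = [109/22, -7/11]
step 2: P̄ = F·P·Fᵀ + Q = [279/22 39/11; 39/11 194/11]
step 2: y = z − H·x̄ = [101/22]
step 2: S = H·P̄·Hᵀ + R = [533/22]
step 2: K = P̄·Hᵀ·S⁻¹ = [-201/533; 310/533]
step 2: x' = x̄ + K·y = [1718/533, 1084/533]
step 2: P' = (I − K·H)·P̄ = [4923/533 4722/533; 4722/533 5032/533]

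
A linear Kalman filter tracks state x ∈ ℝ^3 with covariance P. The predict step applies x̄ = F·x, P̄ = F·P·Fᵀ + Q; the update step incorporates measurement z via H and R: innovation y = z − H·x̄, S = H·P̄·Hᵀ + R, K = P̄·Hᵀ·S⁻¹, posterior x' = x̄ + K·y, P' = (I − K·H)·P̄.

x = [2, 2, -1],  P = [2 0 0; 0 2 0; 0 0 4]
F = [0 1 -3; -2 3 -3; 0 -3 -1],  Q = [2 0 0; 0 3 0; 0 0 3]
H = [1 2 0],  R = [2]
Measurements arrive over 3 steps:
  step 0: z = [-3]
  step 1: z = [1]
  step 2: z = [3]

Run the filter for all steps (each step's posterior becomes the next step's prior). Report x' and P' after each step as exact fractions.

step 0: x̄ = F·x = [5, 5, -5]
step 0: P̄ = F·P·Fᵀ + Q = [40 42 6; 42 65 -6; 6 -6 25]
step 0: y = z − H·x̄ = [-18]
step 0: S = H·P̄·Hᵀ + R = [470]
step 0: K = P̄·Hᵀ·S⁻¹ = [62/235; 86/235; -3/235]
step 0: x' = x̄ + K·y = [59/235, -373/235, -1121/235]
step 0: P' = (I − K·H)·P̄ = [1712/235 -794/235 1782/235; -794/235 483/235 -894/235; 1782/235 -894/235 5857/235]
step 1: x̄ = F·x = [598/47, 2126/235, 448/47]
step 1: P̄ = F·P·Fᵀ + Q = [11806/47 15434/47 1794/47; 15434/47 111617/235 1332/47; 1794/47 1332/47 1109/47]
step 1: y = z − H·x̄ = [-7007/235]
step 1: S = H·P̄·Hᵀ + R = [814648/235]
step 1: K = P̄·Hᵀ·S⁻¹ = [106685/407324; 75101/203662; 11145/407324]
step 1: x' = x̄ + K·y = [2001519/407324, -396797/203662, 3550267/407324]
step 1: P' = (I − K·H)·P̄ = [2725441/203662 -654689/101831 2714229/203662; -654689/101831 364895/101831 -675771/101831; 2714229/203662 -675771/101831 4276999/203662]
step 2: x̄ = F·x = [-11444395/407324, -17034621/407324, -1169485/407324]
step 2: P̄ = F·P·Fᵀ + Q = [47739357/203662 75804995/203662 -170709/203662; 75804995/203662 129184891/203662 -4274175/203662; -170709/203662 -4274175/203662 3346843/203662]
step 2: y = z − H·x̄ = [46735609/407324]
step 2: S = H·P̄·Hᵀ + R = [868106225/203662]
step 2: K = P̄·Hᵀ·S⁻¹ = [199349347/868106225; 334174777/868106225; -8719059/868106225]
step 2: x' = x̄ + K·y = [-1517802548/868106225, 2037692807/868106225, -3492864994/868106225]
step 2: P' = (I − K·H)·P̄ = [8360277518/868106225 -3980789412/868106225 7806783654/868106225; -3980789412/868106225 2324569483/868106225 -3912110886/868106225; 7806783654/868106225 -3912110886/868106225 13892592887/868106225]

step 0: x' = [59/235, -373/235, -1121/235], P' = [1712/235 -794/235 1782/235; -794/235 483/235 -894/235; 1782/235 -894/235 5857/235]
step 1: x' = [2001519/407324, -396797/203662, 3550267/407324], P' = [2725441/203662 -654689/101831 2714229/203662; -654689/101831 364895/101831 -675771/101831; 2714229/203662 -675771/101831 4276999/203662]
step 2: x' = [-1517802548/868106225, 2037692807/868106225, -3492864994/868106225], P' = [8360277518/868106225 -3980789412/868106225 7806783654/868106225; -3980789412/868106225 2324569483/868106225 -3912110886/868106225; 7806783654/868106225 -3912110886/868106225 13892592887/868106225]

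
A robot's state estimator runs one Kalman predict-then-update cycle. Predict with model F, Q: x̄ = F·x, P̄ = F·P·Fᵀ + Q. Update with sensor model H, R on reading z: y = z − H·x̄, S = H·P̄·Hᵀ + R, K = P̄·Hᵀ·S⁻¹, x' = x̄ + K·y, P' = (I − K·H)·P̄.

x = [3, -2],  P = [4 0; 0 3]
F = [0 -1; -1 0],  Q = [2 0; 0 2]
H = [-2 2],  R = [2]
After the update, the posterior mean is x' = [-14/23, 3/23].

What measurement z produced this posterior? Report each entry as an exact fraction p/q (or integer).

x̄ = F·x = [2, -3]
P̄ = F·P·Fᵀ + Q = [5 0; 0 6]
S = H·P̄·Hᵀ + R = [46]
K = P̄·Hᵀ·S⁻¹ = [-5/23; 6/23]
x' − x̄ = [-60/23, 72/23] = K·y
y = (KᵀK)⁻¹·Kᵀ·(x' − x̄) = [12]
z = y + H·x̄ = [12] + [-10] = [2]

z = [2]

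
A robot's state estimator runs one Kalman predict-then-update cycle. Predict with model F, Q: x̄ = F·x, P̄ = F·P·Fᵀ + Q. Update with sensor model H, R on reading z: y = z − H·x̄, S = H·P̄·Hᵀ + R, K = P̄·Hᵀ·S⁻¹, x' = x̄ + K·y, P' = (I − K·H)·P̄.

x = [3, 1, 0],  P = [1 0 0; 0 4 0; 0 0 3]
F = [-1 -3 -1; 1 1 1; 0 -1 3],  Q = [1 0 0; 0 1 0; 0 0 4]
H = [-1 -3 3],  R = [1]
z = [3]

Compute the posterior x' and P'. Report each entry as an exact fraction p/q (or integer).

x' = [-202/39, 164/39, 45/13]
P' = [4669/117 -1904/117 -115/39; -1904/117 1045/117 137/39; -115/39 137/39 69/26]

x̄ = F·x = [-6, 4, -1]
P̄ = F·P·Fᵀ + Q = [41 -16 3; -16 9 5; 3 5 35]
y = z − H·x̄ = [12]
S = H·P̄·Hᵀ + R = [234]
K = P̄·Hᵀ·S⁻¹ = [8/117; 2/117; 29/78]
x' = x̄ + K·y = [-202/39, 164/39, 45/13]
P' = (I − K·H)·P̄ = [4669/117 -1904/117 -115/39; -1904/117 1045/117 137/39; -115/39 137/39 69/26]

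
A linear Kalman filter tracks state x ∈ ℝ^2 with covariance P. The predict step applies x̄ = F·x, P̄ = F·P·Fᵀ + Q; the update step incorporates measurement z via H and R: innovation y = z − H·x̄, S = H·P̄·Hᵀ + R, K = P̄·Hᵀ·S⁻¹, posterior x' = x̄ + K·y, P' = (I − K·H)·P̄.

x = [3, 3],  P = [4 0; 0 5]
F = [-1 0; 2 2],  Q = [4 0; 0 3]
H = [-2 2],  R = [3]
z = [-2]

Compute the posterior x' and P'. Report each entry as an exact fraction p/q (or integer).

x' = [259/255, 52/255]
P' = [1016/255 968/255; 968/255 1109/255]

x̄ = F·x = [-3, 12]
P̄ = F·P·Fᵀ + Q = [8 -8; -8 39]
y = z − H·x̄ = [-32]
S = H·P̄·Hᵀ + R = [255]
K = P̄·Hᵀ·S⁻¹ = [-32/255; 94/255]
x' = x̄ + K·y = [259/255, 52/255]
P' = (I − K·H)·P̄ = [1016/255 968/255; 968/255 1109/255]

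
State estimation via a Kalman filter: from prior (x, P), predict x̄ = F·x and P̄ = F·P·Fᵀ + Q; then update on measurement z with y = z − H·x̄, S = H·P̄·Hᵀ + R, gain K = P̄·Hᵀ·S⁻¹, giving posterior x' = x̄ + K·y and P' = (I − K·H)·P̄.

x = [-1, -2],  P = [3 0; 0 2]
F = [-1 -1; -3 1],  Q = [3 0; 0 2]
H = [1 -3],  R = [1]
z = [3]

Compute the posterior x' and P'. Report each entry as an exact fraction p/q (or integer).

x̄ = F·x = [3, 1]
P̄ = F·P·Fᵀ + Q = [8 7; 7 31]
y = z − H·x̄ = [3]
S = H·P̄·Hᵀ + R = [246]
K = P̄·Hᵀ·S⁻¹ = [-13/246; -43/123]
x' = x̄ + K·y = [233/82, -2/41]
P' = (I − K·H)·P̄ = [1799/246 302/123; 302/123 115/123]

x' = [233/82, -2/41]
P' = [1799/246 302/123; 302/123 115/123]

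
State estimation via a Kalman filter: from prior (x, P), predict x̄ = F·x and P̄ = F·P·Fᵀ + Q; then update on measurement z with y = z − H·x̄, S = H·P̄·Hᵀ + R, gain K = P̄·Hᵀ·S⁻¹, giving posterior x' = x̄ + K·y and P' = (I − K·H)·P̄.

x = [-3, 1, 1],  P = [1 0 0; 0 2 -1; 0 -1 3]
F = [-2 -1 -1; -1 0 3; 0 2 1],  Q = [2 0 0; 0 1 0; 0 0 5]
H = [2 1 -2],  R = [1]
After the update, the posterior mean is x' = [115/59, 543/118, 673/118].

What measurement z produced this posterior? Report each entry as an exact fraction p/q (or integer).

x̄ = F·x = [4, 6, 3]
P̄ = F·P·Fᵀ + Q = [9 -4 -4; -4 29 3; -4 3 12]
S = H·P̄·Hᵀ + R = [118]
K = P̄·Hᵀ·S⁻¹ = [11/59; 15/118; -29/118]
x' − x̄ = [-121/59, -165/118, 319/118] = K·y
y = (KᵀK)⁻¹·Kᵀ·(x' − x̄) = [-11]
z = y + H·x̄ = [-11] + [8] = [-3]

z = [-3]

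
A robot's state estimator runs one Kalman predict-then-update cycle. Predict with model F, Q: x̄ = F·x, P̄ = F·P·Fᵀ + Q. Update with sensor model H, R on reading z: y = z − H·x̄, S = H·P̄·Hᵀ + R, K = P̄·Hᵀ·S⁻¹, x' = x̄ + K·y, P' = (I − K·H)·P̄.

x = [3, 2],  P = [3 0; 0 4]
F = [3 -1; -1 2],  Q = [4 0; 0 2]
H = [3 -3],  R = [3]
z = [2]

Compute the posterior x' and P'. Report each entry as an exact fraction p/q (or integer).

x' = [1065/271, 879/271]
P' = [1373/271 1321/271; 1321/271 1359/271]

x̄ = F·x = [7, 1]
P̄ = F·P·Fᵀ + Q = [35 -17; -17 21]
y = z − H·x̄ = [-16]
S = H·P̄·Hᵀ + R = [813]
K = P̄·Hᵀ·S⁻¹ = [52/271; -38/271]
x' = x̄ + K·y = [1065/271, 879/271]
P' = (I − K·H)·P̄ = [1373/271 1321/271; 1321/271 1359/271]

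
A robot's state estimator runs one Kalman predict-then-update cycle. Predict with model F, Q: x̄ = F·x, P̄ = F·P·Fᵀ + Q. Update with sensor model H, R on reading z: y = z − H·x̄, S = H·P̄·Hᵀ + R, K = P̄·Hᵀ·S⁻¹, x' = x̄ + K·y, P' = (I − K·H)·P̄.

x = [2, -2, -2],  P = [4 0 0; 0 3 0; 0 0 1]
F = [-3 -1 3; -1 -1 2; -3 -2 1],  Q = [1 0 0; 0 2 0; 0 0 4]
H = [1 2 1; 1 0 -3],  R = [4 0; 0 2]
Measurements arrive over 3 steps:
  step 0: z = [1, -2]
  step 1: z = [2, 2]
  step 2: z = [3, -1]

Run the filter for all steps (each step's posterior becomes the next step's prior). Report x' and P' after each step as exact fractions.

step 0: x' = [-10621/7253, 5483/7253, 2086/7253], P' = [26361/7253 -11786/7253 8391/7253; -11786/7253 22585/14506 -4355/7253; 8391/7253 -4355/7253 4231/7253]
step 1: x' = [58720625/31927093, 8626677/31927093, -1615741/31927093], P' = [113610388/31927093 -56151008/31927093 38210784/31927093; -56151008/31927093 54004930/31927093 -21572008/31927093; 38210784/31927093 -21572008/31927093 19636512/31927093]
step 2: x' = [9127341249/64032720485, 43739077968/64032720485, 5335325390/12806544097], P' = [230828308812/64032720485 -116102656456/64032720485 15562137792/12806544097; -116102656456/64032720485 111515493508/64032720485 -8917065528/12806544097; 15562137792/12806544097 -8917065528/12806544097 7968322128/12806544097]

step 0: x̄ = F·x = [-10, -4, -4]
step 0: P̄ = F·P·Fᵀ + Q = [49 21 45; 21 13 20; 45 20 53]
step 0: y = z − H·x̄ = [23, -4]
step 0: S = H·P̄·Hᵀ + R = [412 -278; -278 258]
step 0: K = P̄·Hᵀ·S⁻¹ = [2795/7253 594/7253; 1611/7253 1279/14506; 978/7253 -2151/7253]
step 0: x' = x̄ + K·y = [-10621/7253, 5483/7253, 2086/7253]
step 0: P' = (I − K·H)·P̄ = [26361/7253 -11786/7253 8391/7253; -11786/7253 22585/14506 -4355/7253; 8391/7253 -4355/7253 4231/7253]
step 1: x̄ = F·x = [32638/7253, 9310/7253, 22983/7253]
step 1: P̄ = F·P·Fᵀ + Q = [196499/14506 29747/14506 96246/7253; 29747/14506 58735/14506 14238/7253; 96246/7253 14238/7253 141304/7253]
step 1: y = z − H·x̄ = [-59735/7253, 50817/7253]
step 1: S = H·P̄·Hᵀ + R = [1389947/14506 -1147671/14506; -1147671/14506 1614031/14506]
step 1: K = P̄·Hᵀ·S⁻¹ = [9879789/31927093 -510982/31927093; 7571711/31927093 4282508/31927093; 3675820/31927093 -10349376/31927093]
step 1: x' = x̄ + K·y = [58720625/31927093, 8626677/31927093, -1615741/31927093]
step 1: P' = (I − K·H)·P̄ = [113610388/31927093 -56151008/31927093 38210784/31927093; -56151008/31927093 54004930/31927093 -21572008/31927093; 38210784/31927093 -21572008/31927093 19636512/31927093]
step 2: x̄ = F·x = [-189635775/31927093, -70578784/31927093, -195030970/31927093]
step 2: P̄ = F·P·Fᵀ + Q = [389886011/31927093 52014118/31927093 376528464/31927093; 52014118/31927093 131158432/31927093 47743560/31927093; 376528464/31927093 47743560/31927093 569069328/31927093]
step 2: y = z − H·x̄ = [621605592/31927093, -427384228/31927093]
step 2: S = H·P̄·Hᵀ + R = [2763385079/31927093 -2252812025/31927093; -2252812025/31927093 3316193365/31927093]
step 2: K = P̄·Hᵀ·S⁻¹ = [3821684243/12806544097 -1301879034/64032720485; 3117150146/12806544097 8826663232/64032720485; 1424082216/12806544097 -4171414296/12806544097]
step 2: x' = x̄ + K·y = [9127341249/64032720485, 43739077968/64032720485, 5335325390/12806544097]
step 2: P' = (I − K·H)·P̄ = [230828308812/64032720485 -116102656456/64032720485 15562137792/12806544097; -116102656456/64032720485 111515493508/64032720485 -8917065528/12806544097; 15562137792/12806544097 -8917065528/12806544097 7968322128/12806544097]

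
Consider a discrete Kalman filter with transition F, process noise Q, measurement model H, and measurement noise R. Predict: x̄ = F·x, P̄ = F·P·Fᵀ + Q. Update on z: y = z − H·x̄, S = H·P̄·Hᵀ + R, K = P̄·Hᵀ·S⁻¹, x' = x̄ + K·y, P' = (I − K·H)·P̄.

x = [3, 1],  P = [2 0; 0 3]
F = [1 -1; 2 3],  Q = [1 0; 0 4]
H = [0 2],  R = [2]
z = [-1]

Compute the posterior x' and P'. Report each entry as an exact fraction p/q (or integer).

x' = [253/79, -30/79]
P' = [424/79 -5/79; -5/79 39/79]

x̄ = F·x = [2, 9]
P̄ = F·P·Fᵀ + Q = [6 -5; -5 39]
y = z − H·x̄ = [-19]
S = H·P̄·Hᵀ + R = [158]
K = P̄·Hᵀ·S⁻¹ = [-5/79; 39/79]
x' = x̄ + K·y = [253/79, -30/79]
P' = (I − K·H)·P̄ = [424/79 -5/79; -5/79 39/79]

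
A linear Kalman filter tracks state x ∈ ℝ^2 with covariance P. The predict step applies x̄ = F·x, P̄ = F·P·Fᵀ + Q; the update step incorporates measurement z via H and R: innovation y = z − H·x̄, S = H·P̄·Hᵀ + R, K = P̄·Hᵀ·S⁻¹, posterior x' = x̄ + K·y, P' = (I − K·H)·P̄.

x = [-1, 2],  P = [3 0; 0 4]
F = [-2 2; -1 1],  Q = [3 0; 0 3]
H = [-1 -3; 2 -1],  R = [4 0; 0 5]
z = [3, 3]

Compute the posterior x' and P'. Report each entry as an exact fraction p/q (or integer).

x̄ = F·x = [6, 3]
P̄ = F·P·Fᵀ + Q = [31 14; 14 10]
y = z − H·x̄ = [18, -6]
S = H·P̄·Hᵀ + R = [209 -102; -102 83]
K = P̄·Hᵀ·S⁻¹ = [-1163/6943 2586/6943; -1816/6943 -726/6943]
x' = x̄ + K·y = [5208/6943, -7503/6943]
P' = (I − K·H)·P̄ = [6206/6943 -518/6943; -518/6943 2594/6943]

x' = [5208/6943, -7503/6943]
P' = [6206/6943 -518/6943; -518/6943 2594/6943]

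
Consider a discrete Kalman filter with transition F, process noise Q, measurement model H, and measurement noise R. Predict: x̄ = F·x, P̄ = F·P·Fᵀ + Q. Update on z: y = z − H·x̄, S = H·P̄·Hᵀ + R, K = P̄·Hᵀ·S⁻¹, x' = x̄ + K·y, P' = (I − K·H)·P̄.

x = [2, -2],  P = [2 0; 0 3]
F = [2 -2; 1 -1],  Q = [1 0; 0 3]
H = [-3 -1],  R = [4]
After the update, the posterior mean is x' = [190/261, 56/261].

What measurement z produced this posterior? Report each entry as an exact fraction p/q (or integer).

x̄ = F·x = [8, 4]
P̄ = F·P·Fᵀ + Q = [21 10; 10 8]
S = H·P̄·Hᵀ + R = [261]
K = P̄·Hᵀ·S⁻¹ = [-73/261; -38/261]
x' − x̄ = [-1898/261, -988/261] = K·y
y = (KᵀK)⁻¹·Kᵀ·(x' − x̄) = [26]
z = y + H·x̄ = [26] + [-28] = [-2]

z = [-2]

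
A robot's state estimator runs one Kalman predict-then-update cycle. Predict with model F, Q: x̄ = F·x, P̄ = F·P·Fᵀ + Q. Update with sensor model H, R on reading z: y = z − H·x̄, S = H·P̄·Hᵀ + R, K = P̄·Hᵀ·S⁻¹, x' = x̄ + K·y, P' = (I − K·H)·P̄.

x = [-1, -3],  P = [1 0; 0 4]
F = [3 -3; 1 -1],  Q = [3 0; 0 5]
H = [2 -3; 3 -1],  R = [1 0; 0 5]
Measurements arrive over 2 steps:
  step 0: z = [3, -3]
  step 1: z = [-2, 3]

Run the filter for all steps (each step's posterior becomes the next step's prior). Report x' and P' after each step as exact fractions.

step 0: x' = [-3239/2227, -12853/6681], P' = [1995/2227 1415/2227; 1415/2227 7445/13362]
step 1: x' = [28990782/20116169, 32124964/20116169], P' = [14906265/20116169 10507755/20116169; 10507755/20116169 9548215/20116169]

step 0: x̄ = F·x = [6, 2]
step 0: P̄ = F·P·Fᵀ + Q = [48 15; 15 10]
step 0: y = z − H·x̄ = [-3, -19]
step 0: S = H·P̄·Hᵀ + R = [103 153; 153 357]
step 0: K = P̄·Hᵀ·S⁻¹ = [-15/131 914/2227; -105/262 3605/13362]
step 0: x' = x̄ + K·y = [-3239/2227, -12853/6681]
step 0: P' = (I − K·H)·P̄ = [1995/2227 1415/2227; 1415/2227 7445/13362]
step 1: x̄ = F·x = [3136/2227, 3136/6681]
step 1: P̄ = F·P·Fᵀ + Q = [20667/4454 2435/4454; 2435/4454 69245/13362]
step 1: y = z − H·x̄ = [-7590/2227, -5045/6681]
step 1: S = H·P̄·Hᵀ + R = [265637/4454 83231/2227; 83231/2227 325117/6681]
step 1: K = P̄·Hᵀ·S⁻¹ = [-1710735/20116169 6842208/20116169; -7629135/20116169 4395010/20116169]
step 1: x' = x̄ + K·y = [28990782/20116169, 32124964/20116169]
step 1: P' = (I − K·H)·P̄ = [14906265/20116169 10507755/20116169; 10507755/20116169 9548215/20116169]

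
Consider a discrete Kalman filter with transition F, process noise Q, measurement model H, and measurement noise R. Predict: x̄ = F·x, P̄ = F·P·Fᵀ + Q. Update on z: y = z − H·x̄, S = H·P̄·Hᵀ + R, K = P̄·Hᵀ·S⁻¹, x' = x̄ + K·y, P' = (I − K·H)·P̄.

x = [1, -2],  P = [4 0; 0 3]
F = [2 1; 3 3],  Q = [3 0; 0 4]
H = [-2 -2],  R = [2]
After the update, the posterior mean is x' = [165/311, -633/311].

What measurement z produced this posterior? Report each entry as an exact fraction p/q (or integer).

z = [3]

x̄ = F·x = [0, -3]
P̄ = F·P·Fᵀ + Q = [22 33; 33 67]
S = H·P̄·Hᵀ + R = [622]
K = P̄·Hᵀ·S⁻¹ = [-55/311; -100/311]
x' − x̄ = [165/311, 300/311] = K·y
y = (KᵀK)⁻¹·Kᵀ·(x' − x̄) = [-3]
z = y + H·x̄ = [-3] + [6] = [3]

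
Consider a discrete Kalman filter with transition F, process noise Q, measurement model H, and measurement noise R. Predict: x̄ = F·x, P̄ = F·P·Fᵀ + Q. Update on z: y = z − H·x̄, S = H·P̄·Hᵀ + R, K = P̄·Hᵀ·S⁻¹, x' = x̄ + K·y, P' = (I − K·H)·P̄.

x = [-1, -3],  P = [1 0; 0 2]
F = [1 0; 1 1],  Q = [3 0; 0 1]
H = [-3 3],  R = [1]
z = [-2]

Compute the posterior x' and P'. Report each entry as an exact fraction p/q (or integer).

x̄ = F·x = [-1, -4]
P̄ = F·P·Fᵀ + Q = [4 1; 1 4]
y = z − H·x̄ = [7]
S = H·P̄·Hᵀ + R = [55]
K = P̄·Hᵀ·S⁻¹ = [-9/55; 9/55]
x' = x̄ + K·y = [-118/55, -157/55]
P' = (I − K·H)·P̄ = [139/55 136/55; 136/55 139/55]

x' = [-118/55, -157/55]
P' = [139/55 136/55; 136/55 139/55]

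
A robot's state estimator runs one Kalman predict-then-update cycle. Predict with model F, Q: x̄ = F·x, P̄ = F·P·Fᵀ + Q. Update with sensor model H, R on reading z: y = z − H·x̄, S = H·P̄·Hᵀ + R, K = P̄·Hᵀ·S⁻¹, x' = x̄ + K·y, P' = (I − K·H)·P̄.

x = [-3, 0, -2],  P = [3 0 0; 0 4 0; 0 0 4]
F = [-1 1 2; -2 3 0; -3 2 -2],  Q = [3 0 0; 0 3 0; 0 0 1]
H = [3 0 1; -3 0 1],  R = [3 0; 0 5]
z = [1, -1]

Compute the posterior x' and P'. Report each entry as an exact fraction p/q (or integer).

x' = [5567/19501, -35166/19501, 8395/19501]
P' = [12862/58503 710/19501 -3113/19501; 710/19501 213543/19501 23910/19501; -3113/19501 23910/19501 37716/19501]

x̄ = F·x = [-1, 6, 13]
P̄ = F·P·Fᵀ + Q = [26 18 1; 18 51 42; 1 42 60]
y = z − H·x̄ = [-9, -17]
S = H·P̄·Hᵀ + R = [303 -174; -174 293]
K = P̄·Hᵀ·S⁻¹ = [9749/58503 -3195/19501; 8680/19501 4356/19501; 9459/19501 9411/19501]
x' = x̄ + K·y = [5567/19501, -35166/19501, 8395/19501]
P' = (I − K·H)·P̄ = [12862/58503 710/19501 -3113/19501; 710/19501 213543/19501 23910/19501; -3113/19501 23910/19501 37716/19501]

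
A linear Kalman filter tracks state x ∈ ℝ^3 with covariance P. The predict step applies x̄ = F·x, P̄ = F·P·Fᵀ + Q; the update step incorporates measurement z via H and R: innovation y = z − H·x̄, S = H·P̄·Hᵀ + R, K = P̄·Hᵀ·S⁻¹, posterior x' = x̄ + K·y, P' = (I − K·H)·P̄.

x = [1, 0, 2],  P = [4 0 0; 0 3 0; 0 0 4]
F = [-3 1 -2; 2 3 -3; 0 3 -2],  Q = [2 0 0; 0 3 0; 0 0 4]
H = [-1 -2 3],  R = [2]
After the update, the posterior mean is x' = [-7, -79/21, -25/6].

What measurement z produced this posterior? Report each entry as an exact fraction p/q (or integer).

x̄ = F·x = [-7, -4, -4]
P̄ = F·P·Fᵀ + Q = [57 9 25; 9 82 51; 25 51 47]
S = H·P̄·Hᵀ + R = [84]
K = P̄·Hᵀ·S⁻¹ = [0; -5/21; 1/6]
x' − x̄ = [0, 5/21, -1/6] = K·y
y = (KᵀK)⁻¹·Kᵀ·(x' − x̄) = [-1]
z = y + H·x̄ = [-1] + [3] = [2]

z = [2]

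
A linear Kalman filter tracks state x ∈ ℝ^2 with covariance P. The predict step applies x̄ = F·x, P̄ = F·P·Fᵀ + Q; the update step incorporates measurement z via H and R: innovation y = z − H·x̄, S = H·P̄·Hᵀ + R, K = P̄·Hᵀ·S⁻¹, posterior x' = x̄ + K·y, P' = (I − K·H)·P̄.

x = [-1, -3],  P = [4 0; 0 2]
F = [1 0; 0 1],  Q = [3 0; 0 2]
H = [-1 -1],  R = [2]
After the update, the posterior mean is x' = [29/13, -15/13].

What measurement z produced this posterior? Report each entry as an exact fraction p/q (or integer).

x̄ = F·x = [-1, -3]
P̄ = F·P·Fᵀ + Q = [7 0; 0 4]
S = H·P̄·Hᵀ + R = [13]
K = P̄·Hᵀ·S⁻¹ = [-7/13; -4/13]
x' − x̄ = [42/13, 24/13] = K·y
y = (KᵀK)⁻¹·Kᵀ·(x' − x̄) = [-6]
z = y + H·x̄ = [-6] + [4] = [-2]

z = [-2]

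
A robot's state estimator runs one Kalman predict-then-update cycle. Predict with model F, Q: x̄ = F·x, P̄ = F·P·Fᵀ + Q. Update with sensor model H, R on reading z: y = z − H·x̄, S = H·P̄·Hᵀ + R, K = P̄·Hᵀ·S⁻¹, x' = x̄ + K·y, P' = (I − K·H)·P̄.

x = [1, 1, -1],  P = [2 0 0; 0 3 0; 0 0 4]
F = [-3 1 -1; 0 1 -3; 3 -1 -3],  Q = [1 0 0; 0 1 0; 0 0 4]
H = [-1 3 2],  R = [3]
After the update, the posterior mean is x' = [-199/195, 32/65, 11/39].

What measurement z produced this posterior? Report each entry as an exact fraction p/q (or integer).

x̄ = F·x = [-1, 4, 5]
P̄ = F·P·Fᵀ + Q = [26 15 -9; 15 40 33; -9 33 61]
S = H·P̄·Hᵀ + R = [975]
K = P̄·Hᵀ·S⁻¹ = [1/975; 57/325; 46/195]
x' − x̄ = [-4/195, -228/65, -184/39] = K·y
y = (KᵀK)⁻¹·Kᵀ·(x' − x̄) = [-20]
z = y + H·x̄ = [-20] + [23] = [3]

z = [3]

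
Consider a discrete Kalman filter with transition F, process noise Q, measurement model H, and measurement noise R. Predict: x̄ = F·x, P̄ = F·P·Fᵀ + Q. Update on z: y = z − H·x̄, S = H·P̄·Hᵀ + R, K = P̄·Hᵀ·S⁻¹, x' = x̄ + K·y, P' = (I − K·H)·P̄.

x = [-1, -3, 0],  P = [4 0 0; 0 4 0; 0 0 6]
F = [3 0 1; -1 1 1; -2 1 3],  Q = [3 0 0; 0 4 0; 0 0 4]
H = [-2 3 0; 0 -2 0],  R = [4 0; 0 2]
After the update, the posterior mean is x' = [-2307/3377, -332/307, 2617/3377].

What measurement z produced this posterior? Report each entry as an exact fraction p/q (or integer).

z = [-2, 2]

x̄ = F·x = [-3, -2, -1]
P̄ = F·P·Fᵀ + Q = [45 -6 -6; -6 18 30; -6 30 78]
S = H·P̄·Hᵀ + R = [418 -132; -132 74]
K = P̄·Hᵀ·S⁻¹ = [-1602/3377 -210/307; 3/307 -144/307; -93/3377 -264/307]
x' − x̄ = [7824/3377, 282/307, 5994/3377] = K·y
y = (KᵀK)⁻¹·Kᵀ·(x' − x̄) = [-2, -2]
z = y + H·x̄ = [-2, -2] + [0, 4] = [-2, 2]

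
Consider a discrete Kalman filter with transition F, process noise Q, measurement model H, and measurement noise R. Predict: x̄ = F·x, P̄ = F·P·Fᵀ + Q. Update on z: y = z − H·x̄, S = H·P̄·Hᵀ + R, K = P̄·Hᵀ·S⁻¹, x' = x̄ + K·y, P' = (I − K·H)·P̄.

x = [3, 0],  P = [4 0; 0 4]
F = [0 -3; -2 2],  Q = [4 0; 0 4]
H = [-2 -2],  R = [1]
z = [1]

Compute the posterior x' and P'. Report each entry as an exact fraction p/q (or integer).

x' = [352/113, -414/113]
P' = [3496/113 -3480/113; -3480/113 3492/113]

x̄ = F·x = [0, -6]
P̄ = F·P·Fᵀ + Q = [40 -24; -24 36]
y = z − H·x̄ = [-11]
S = H·P̄·Hᵀ + R = [113]
K = P̄·Hᵀ·S⁻¹ = [-32/113; -24/113]
x' = x̄ + K·y = [352/113, -414/113]
P' = (I − K·H)·P̄ = [3496/113 -3480/113; -3480/113 3492/113]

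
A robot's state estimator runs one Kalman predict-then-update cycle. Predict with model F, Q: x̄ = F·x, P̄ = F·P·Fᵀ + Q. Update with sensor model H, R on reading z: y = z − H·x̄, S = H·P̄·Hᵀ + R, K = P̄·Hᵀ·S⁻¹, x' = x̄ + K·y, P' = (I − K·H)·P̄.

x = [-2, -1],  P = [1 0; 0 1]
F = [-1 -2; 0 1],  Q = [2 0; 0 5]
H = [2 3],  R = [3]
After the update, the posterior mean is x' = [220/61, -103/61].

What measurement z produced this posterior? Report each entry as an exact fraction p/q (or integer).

z = [2]

x̄ = F·x = [4, -1]
P̄ = F·P·Fᵀ + Q = [7 -2; -2 6]
S = H·P̄·Hᵀ + R = [61]
K = P̄·Hᵀ·S⁻¹ = [8/61; 14/61]
x' − x̄ = [-24/61, -42/61] = K·y
y = (KᵀK)⁻¹·Kᵀ·(x' − x̄) = [-3]
z = y + H·x̄ = [-3] + [5] = [2]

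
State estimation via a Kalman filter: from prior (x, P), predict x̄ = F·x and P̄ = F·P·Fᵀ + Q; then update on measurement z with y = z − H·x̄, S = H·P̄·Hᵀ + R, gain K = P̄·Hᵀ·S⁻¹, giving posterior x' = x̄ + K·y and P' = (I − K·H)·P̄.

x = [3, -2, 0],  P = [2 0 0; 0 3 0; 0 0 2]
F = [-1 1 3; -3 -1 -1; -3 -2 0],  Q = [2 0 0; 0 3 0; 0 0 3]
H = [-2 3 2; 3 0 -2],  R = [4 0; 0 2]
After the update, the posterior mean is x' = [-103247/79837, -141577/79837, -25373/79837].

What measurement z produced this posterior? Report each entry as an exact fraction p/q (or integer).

z = [-3, -3]

x̄ = F·x = [-5, -7, -5]
P̄ = F·P·Fᵀ + Q = [25 -3 0; -3 26 24; 0 24 33]
S = H·P̄·Hᵀ + R = [794 -453; -453 359]
K = P̄·Hᵀ·S⁻¹ = [12794/79837 32823/79837; 21567/79837 14538/79837; 19644/79837 10110/79837]
x' − x̄ = [295938/79837, 417282/79837, 373812/79837] = K·y
y = (KᵀK)⁻¹·Kᵀ·(x' − x̄) = [18, 2]
z = y + H·x̄ = [18, 2] + [-21, -5] = [-3, -3]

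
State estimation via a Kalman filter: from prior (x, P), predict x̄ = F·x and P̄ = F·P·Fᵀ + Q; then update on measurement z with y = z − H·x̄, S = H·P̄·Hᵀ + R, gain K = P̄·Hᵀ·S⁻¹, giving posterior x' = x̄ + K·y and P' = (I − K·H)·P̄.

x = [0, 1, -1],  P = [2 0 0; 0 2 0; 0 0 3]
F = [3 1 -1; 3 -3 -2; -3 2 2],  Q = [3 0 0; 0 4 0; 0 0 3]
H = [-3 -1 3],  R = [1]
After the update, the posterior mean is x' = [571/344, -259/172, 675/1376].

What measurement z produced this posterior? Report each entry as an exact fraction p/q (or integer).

x̄ = F·x = [2, -1, 0]
P̄ = F·P·Fᵀ + Q = [26 18 -20; 18 52 -42; -20 -42 41]
S = H·P̄·Hᵀ + R = [1376]
K = P̄·Hᵀ·S⁻¹ = [-39/344; -29/172; 225/1376]
x' − x̄ = [-117/344, -87/172, 675/1376] = K·y
y = (KᵀK)⁻¹·Kᵀ·(x' − x̄) = [3]
z = y + H·x̄ = [3] + [-5] = [-2]

z = [-2]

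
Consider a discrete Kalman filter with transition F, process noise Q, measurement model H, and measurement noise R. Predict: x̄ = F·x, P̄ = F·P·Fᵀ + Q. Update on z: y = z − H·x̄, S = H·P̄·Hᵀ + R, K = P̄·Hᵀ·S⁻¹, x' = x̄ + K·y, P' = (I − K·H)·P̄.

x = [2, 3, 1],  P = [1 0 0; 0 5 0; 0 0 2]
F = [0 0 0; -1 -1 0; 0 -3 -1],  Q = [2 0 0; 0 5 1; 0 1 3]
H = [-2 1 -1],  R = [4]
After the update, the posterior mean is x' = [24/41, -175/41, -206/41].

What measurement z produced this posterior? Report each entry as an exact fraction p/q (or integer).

x̄ = F·x = [0, -5, -10]
P̄ = F·P·Fᵀ + Q = [2 0 0; 0 11 16; 0 16 50]
S = H·P̄·Hᵀ + R = [41]
K = P̄·Hᵀ·S⁻¹ = [-4/41; -5/41; -34/41]
x' − x̄ = [24/41, 30/41, 204/41] = K·y
y = (KᵀK)⁻¹·Kᵀ·(x' − x̄) = [-6]
z = y + H·x̄ = [-6] + [5] = [-1]

z = [-1]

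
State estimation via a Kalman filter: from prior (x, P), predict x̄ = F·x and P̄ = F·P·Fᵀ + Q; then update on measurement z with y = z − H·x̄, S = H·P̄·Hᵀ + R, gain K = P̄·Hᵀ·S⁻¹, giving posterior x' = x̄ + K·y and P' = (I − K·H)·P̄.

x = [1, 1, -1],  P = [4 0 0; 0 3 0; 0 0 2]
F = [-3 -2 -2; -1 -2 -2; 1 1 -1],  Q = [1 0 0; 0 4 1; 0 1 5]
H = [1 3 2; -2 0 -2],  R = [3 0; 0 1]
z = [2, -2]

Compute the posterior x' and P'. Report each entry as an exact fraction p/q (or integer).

x̄ = F·x = [-3, -1, 3]
P̄ = F·P·Fᵀ + Q = [57 32 -14; 32 28 -5; -14 -5 14]
y = z − H·x̄ = [2, -2]
S = H·P̄·Hᵀ + R = [444 -248; -248 173]
K = P̄·Hᵀ·S⁻¹ = [297/15308 -1796/3827; 2473/7654 578/3827; -173/15308 -62/3827]
x' = x̄ + K·y = [-15481/7654, -2510/3827, 23037/7654]
P' = (I − K·H)·P̄ = [217607/15308 35219/7654 -214015/15308; 35219/7654 7299/3827 -35797/7654; -214015/15308 -35797/7654 214139/15308]

x' = [-15481/7654, -2510/3827, 23037/7654]
P' = [217607/15308 35219/7654 -214015/15308; 35219/7654 7299/3827 -35797/7654; -214015/15308 -35797/7654 214139/15308]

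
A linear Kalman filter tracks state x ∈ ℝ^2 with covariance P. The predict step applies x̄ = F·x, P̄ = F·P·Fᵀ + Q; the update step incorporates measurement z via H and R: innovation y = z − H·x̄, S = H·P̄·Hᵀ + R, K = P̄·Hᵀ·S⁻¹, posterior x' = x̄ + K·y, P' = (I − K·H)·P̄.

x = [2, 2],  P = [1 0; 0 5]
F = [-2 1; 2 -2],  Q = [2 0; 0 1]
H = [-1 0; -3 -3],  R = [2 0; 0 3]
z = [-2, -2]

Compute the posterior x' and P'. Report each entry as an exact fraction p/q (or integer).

x̄ = F·x = [-2, 0]
P̄ = F·P·Fᵀ + Q = [11 -14; -14 25]
y = z − H·x̄ = [-4, -8]
S = H·P̄·Hᵀ + R = [13 -9; -9 75]
K = P̄·Hᵀ·S⁻¹ = [-124/149 3/149; 251/298 -101/298]
x' = x̄ + K·y = [174/149, -98/149]
P' = (I − K·H)·P̄ = [248/149 -251/149; -251/149 603/298]

x' = [174/149, -98/149]
P' = [248/149 -251/149; -251/149 603/298]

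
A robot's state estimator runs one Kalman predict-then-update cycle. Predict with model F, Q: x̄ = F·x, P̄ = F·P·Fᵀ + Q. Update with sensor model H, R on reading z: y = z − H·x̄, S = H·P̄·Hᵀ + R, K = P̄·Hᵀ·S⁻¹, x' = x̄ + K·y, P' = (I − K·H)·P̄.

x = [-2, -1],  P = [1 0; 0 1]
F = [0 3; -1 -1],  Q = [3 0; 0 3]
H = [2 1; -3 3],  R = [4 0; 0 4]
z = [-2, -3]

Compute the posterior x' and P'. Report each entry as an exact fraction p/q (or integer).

x' = [-179/1713, -4504/5139]
P' = [248/571 460/1713; 460/1713 2732/5139]

x̄ = F·x = [-3, 3]
P̄ = F·P·Fᵀ + Q = [12 -3; -3 5]
y = z − H·x̄ = [1, -21]
S = H·P̄·Hᵀ + R = [45 -66; -66 211]
K = P̄·Hᵀ·S⁻¹ = [487/1713 -71/571; 1373/5139 338/1713]
x' = x̄ + K·y = [-179/1713, -4504/5139]
P' = (I − K·H)·P̄ = [248/571 460/1713; 460/1713 2732/5139]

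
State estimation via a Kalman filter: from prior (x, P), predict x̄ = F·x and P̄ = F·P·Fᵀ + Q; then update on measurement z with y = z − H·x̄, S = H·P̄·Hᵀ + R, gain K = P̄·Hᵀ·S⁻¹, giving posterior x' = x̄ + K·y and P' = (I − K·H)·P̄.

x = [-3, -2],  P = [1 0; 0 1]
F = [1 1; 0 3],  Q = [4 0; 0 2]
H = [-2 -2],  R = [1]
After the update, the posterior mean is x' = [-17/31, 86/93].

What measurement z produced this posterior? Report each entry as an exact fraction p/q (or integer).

x̄ = F·x = [-5, -6]
P̄ = F·P·Fᵀ + Q = [6 3; 3 11]
S = H·P̄·Hᵀ + R = [93]
K = P̄·Hᵀ·S⁻¹ = [-6/31; -28/93]
x' − x̄ = [138/31, 644/93] = K·y
y = (KᵀK)⁻¹·Kᵀ·(x' − x̄) = [-23]
z = y + H·x̄ = [-23] + [22] = [-1]

z = [-1]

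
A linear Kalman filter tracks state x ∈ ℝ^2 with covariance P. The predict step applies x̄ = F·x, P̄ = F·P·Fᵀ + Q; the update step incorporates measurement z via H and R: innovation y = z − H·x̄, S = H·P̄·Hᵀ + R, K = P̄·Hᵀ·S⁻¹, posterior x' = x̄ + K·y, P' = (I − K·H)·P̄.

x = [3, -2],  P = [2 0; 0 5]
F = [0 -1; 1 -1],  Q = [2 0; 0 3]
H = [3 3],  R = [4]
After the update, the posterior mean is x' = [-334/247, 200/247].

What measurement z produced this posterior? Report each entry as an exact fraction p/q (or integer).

z = [-2]

x̄ = F·x = [2, 5]
P̄ = F·P·Fᵀ + Q = [7 5; 5 10]
S = H·P̄·Hᵀ + R = [247]
K = P̄·Hᵀ·S⁻¹ = [36/247; 45/247]
x' − x̄ = [-828/247, -1035/247] = K·y
y = (KᵀK)⁻¹·Kᵀ·(x' − x̄) = [-23]
z = y + H·x̄ = [-23] + [21] = [-2]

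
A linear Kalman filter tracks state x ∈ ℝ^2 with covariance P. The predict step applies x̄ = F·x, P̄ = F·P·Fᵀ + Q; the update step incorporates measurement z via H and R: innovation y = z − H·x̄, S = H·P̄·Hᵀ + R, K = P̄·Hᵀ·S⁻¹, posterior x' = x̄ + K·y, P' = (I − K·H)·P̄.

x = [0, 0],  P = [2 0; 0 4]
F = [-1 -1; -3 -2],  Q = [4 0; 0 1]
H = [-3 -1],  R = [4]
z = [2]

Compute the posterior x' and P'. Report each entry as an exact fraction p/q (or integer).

x̄ = F·x = [0, 0]
P̄ = F·P·Fᵀ + Q = [10 14; 14 35]
y = z − H·x̄ = [2]
S = H·P̄·Hᵀ + R = [213]
K = P̄·Hᵀ·S⁻¹ = [-44/213; -77/213]
x' = x̄ + K·y = [-88/213, -154/213]
P' = (I − K·H)·P̄ = [194/213 -406/213; -406/213 1526/213]

x' = [-88/213, -154/213]
P' = [194/213 -406/213; -406/213 1526/213]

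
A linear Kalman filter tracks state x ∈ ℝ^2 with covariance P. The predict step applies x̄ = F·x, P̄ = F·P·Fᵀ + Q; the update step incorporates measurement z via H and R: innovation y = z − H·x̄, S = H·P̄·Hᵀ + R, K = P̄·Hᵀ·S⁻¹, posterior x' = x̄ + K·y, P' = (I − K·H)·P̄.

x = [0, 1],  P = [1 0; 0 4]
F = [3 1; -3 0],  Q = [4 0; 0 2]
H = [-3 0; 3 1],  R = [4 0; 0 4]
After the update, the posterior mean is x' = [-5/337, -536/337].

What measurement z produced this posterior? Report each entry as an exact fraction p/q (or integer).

z = [-1, -3]

x̄ = F·x = [1, 0]
P̄ = F·P·Fᵀ + Q = [17 -9; -9 11]
S = H·P̄·Hᵀ + R = [157 -126; -126 114]
K = P̄·Hᵀ·S⁻¹ = [-87/337 28/337; 177/337 445/1011]
x' − x̄ = [-342/337, -536/337] = K·y
y = (KᵀK)⁻¹·Kᵀ·(x' − x̄) = [2, -6]
z = y + H·x̄ = [2, -6] + [-3, 3] = [-1, -3]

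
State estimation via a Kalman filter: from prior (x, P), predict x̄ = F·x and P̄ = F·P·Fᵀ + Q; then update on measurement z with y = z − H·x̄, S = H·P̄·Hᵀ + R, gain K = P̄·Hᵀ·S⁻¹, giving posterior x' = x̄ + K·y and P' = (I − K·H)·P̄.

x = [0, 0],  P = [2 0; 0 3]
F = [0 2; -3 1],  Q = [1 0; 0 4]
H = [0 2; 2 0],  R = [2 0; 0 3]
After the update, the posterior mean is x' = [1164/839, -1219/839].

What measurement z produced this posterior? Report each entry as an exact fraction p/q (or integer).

z = [-3, 3]

x̄ = F·x = [0, 0]
P̄ = F·P·Fᵀ + Q = [13 6; 6 25]
S = H·P̄·Hᵀ + R = [102 24; 24 55]
K = P̄·Hᵀ·S⁻¹ = [6/839 394/839; 1231/2517 4/839]
x' − x̄ = [1164/839, -1219/839] = K·y
y = (KᵀK)⁻¹·Kᵀ·(x' − x̄) = [-3, 3]
z = y + H·x̄ = [-3, 3] + [0, 0] = [-3, 3]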